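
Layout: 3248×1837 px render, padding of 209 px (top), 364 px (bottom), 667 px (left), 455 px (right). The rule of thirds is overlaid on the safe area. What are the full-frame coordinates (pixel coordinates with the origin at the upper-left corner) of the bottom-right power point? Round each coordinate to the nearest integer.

Content width = 3248 − 667 − 455 = 2126 px; content height = 1837 − 209 − 364 = 1264 px.
Bottom-right is two-thirds across and two-thirds down within the safe area.
x = 667 + 2 × 2126/3 = 667 + 1417.33 ≈ 2084
y = 209 + 2 × 1264/3 = 209 + 842.67 ≈ 1052

x = 2084 px, y = 1052 px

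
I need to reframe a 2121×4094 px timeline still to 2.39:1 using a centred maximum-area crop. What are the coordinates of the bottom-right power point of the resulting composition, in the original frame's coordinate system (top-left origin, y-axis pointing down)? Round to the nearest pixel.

(1414, 2195)

2121/4094 < 2.39/1, so the 2.39:1 crop keeps the full width 2121 and trims height to 2121 × 1/2.39 = 887.45 px.
Top offset = (4094 − 887.45)/2 = 1603.28 px; left offset = 0.
Bottom-right is two-thirds across and two-thirds down within the crop:
x = 0.00 + 2 × 2121.00/3 ≈ 1414; y = 1603.28 + 2 × 887.45/3 ≈ 2195.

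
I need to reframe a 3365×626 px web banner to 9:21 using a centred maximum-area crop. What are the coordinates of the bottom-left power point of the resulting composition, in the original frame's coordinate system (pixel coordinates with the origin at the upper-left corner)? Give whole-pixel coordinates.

3365/626 > 9/21, so the 9:21 crop keeps the full height 626 and trims width to 626 × 9/21 = 268.29 px.
Left offset = (3365 − 268.29)/2 = 1548.36 px; top offset = 0.
Bottom-left is one-third across and two-thirds down within the crop:
x = 1548.36 + 1 × 268.29/3 ≈ 1638; y = 0.00 + 2 × 626.00/3 ≈ 417.

x = 1638 px, y = 417 px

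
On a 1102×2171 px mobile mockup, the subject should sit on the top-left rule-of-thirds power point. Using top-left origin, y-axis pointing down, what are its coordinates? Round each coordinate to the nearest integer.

(367, 724)

The top-left point sits one-third of the way across and one-third of the way down.
x = 1 × 1102/3 ≈ 367; y = 1 × 2171/3 ≈ 724.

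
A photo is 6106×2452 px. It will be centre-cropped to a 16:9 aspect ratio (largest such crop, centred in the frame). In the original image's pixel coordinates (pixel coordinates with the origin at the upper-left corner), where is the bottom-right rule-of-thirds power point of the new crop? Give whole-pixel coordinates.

6106/2452 > 16/9, so the 16:9 crop keeps the full height 2452 and trims width to 2452 × 16/9 = 4359.11 px.
Left offset = (6106 − 4359.11)/2 = 873.44 px; top offset = 0.
Bottom-right is two-thirds across and two-thirds down within the crop:
x = 873.44 + 2 × 4359.11/3 ≈ 3780; y = 0.00 + 2 × 2452.00/3 ≈ 1635.

x = 3780 px, y = 1635 px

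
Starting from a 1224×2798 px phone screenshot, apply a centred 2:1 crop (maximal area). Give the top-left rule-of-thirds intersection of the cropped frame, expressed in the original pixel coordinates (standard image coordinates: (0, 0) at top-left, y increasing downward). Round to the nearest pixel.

1224/2798 < 2/1, so the 2:1 crop keeps the full width 1224 and trims height to 1224 × 1/2 = 612.00 px.
Top offset = (2798 − 612.00)/2 = 1093.00 px; left offset = 0.
Top-left is one-third across and one-third down within the crop:
x = 0.00 + 1 × 1224.00/3 ≈ 408; y = 1093.00 + 1 × 612.00/3 ≈ 1297.

(408, 1297)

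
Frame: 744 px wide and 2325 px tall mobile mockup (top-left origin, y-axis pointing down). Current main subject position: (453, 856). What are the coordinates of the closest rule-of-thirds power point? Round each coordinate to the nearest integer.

Third lines: x ∈ {248, 496}, y ∈ {775, 1550}.
453 is closer to x = 496; 856 is closer to y = 775.
So the nearest intersection is the upper-right power point.

(496, 775)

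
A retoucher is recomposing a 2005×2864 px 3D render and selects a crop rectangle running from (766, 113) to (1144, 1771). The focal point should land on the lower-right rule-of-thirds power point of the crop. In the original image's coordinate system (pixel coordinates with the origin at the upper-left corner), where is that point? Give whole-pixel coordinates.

x = 1018 px, y = 1218 px

Crop width = 1144 − 766 = 378 px; one third is 126.00 px.
Crop height = 1771 − 113 = 1658 px; one third is 552.67 px.
The lower-right point is two-thirds across and two-thirds down within the crop:
x = 766 + 2 × 126.00 ≈ 1018; y = 113 + 2 × 552.67 ≈ 1218.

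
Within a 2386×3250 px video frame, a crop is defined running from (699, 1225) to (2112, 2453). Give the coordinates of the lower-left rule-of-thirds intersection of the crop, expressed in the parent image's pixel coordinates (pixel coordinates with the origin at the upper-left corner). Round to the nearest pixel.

Crop width = 2112 − 699 = 1413 px; one third is 471.00 px.
Crop height = 2453 − 1225 = 1228 px; one third is 409.33 px.
The lower-left point is one-third across and two-thirds down within the crop:
x = 699 + 1 × 471.00 ≈ 1170; y = 1225 + 2 × 409.33 ≈ 2044.

(1170, 2044)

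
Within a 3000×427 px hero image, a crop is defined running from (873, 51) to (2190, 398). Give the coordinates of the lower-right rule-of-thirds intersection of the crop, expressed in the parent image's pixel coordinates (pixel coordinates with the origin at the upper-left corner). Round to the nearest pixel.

Crop width = 2190 − 873 = 1317 px; one third is 439.00 px.
Crop height = 398 − 51 = 347 px; one third is 115.67 px.
The lower-right point is two-thirds across and two-thirds down within the crop:
x = 873 + 2 × 439.00 ≈ 1751; y = 51 + 2 × 115.67 ≈ 282.

(1751, 282)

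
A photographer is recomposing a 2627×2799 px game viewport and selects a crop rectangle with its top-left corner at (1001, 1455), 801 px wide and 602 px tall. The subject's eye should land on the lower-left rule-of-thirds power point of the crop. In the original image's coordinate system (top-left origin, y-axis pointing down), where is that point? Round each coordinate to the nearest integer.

One third of the crop width 801 is 267.00 px.
One third of the crop height 602 is 200.67 px.
The lower-left point is one-third across and two-thirds down within the crop:
x = 1001 + 1 × 267.00 ≈ 1268; y = 1455 + 2 × 200.67 ≈ 1856.

(1268, 1856)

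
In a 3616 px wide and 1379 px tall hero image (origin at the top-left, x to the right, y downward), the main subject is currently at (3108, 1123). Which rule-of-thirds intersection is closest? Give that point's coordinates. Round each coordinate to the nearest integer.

(2411, 919)

Third lines: x ∈ {1205, 2411}, y ∈ {460, 919}.
3108 is closer to x = 2411; 1123 is closer to y = 919.
So the nearest intersection is the lower-right power point.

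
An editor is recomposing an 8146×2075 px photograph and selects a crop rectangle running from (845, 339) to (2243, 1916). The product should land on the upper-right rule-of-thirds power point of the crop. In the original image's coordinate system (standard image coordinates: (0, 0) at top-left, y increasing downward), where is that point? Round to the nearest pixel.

Crop width = 2243 − 845 = 1398 px; one third is 466.00 px.
Crop height = 1916 − 339 = 1577 px; one third is 525.67 px.
The upper-right point is two-thirds across and one-third down within the crop:
x = 845 + 2 × 466.00 ≈ 1777; y = 339 + 1 × 525.67 ≈ 865.

x = 1777 px, y = 865 px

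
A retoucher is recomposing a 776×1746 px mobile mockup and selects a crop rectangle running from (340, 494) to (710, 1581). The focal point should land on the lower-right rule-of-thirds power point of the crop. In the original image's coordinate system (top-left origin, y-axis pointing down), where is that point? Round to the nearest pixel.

Crop width = 710 − 340 = 370 px; one third is 123.33 px.
Crop height = 1581 − 494 = 1087 px; one third is 362.33 px.
The lower-right point is two-thirds across and two-thirds down within the crop:
x = 340 + 2 × 123.33 ≈ 587; y = 494 + 2 × 362.33 ≈ 1219.

(587, 1219)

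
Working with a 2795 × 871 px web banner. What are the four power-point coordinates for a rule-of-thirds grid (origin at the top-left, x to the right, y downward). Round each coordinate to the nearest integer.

One third of 2795 is 931.67; one third of 871 is 290.33.
Vertical third lines at x = 932 and x = 1863; horizontal third lines at y = 290 and y = 581.

(932, 290), (1863, 290), (932, 581), (1863, 581)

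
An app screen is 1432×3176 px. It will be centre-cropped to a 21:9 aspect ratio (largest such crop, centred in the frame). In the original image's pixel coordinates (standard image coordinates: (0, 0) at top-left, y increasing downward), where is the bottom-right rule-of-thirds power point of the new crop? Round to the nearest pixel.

1432/3176 < 21/9, so the 21:9 crop keeps the full width 1432 and trims height to 1432 × 9/21 = 613.71 px.
Top offset = (3176 − 613.71)/2 = 1281.14 px; left offset = 0.
Bottom-right is two-thirds across and two-thirds down within the crop:
x = 0.00 + 2 × 1432.00/3 ≈ 955; y = 1281.14 + 2 × 613.71/3 ≈ 1690.

(955, 1690)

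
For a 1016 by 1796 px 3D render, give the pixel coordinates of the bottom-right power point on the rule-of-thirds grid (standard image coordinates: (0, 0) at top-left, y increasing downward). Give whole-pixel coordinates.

x = 677 px, y = 1197 px

The bottom-right point sits two-thirds of the way across and two-thirds of the way down.
x = 2 × 1016/3 ≈ 677; y = 2 × 1796/3 ≈ 1197.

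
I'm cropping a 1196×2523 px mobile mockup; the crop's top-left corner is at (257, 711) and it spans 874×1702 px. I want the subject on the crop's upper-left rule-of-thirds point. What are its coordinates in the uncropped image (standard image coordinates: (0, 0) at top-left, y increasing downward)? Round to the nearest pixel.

x = 548 px, y = 1278 px

One third of the crop width 874 is 291.33 px.
One third of the crop height 1702 is 567.33 px.
The upper-left point is one-third across and one-third down within the crop:
x = 257 + 1 × 291.33 ≈ 548; y = 711 + 1 × 567.33 ≈ 1278.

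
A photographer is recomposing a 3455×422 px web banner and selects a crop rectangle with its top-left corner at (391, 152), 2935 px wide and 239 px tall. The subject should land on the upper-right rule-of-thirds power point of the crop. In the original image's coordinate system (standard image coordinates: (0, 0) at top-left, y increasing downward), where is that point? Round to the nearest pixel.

(2348, 232)

One third of the crop width 2935 is 978.33 px.
One third of the crop height 239 is 79.67 px.
The upper-right point is two-thirds across and one-third down within the crop:
x = 391 + 2 × 978.33 ≈ 2348; y = 152 + 1 × 79.67 ≈ 232.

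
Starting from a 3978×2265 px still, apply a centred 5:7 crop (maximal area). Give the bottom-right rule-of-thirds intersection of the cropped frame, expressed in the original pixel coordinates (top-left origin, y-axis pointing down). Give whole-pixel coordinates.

x = 2259 px, y = 1510 px

3978/2265 > 5/7, so the 5:7 crop keeps the full height 2265 and trims width to 2265 × 5/7 = 1617.86 px.
Left offset = (3978 − 1617.86)/2 = 1180.07 px; top offset = 0.
Bottom-right is two-thirds across and two-thirds down within the crop:
x = 1180.07 + 2 × 1617.86/3 ≈ 2259; y = 0.00 + 2 × 2265.00/3 ≈ 1510.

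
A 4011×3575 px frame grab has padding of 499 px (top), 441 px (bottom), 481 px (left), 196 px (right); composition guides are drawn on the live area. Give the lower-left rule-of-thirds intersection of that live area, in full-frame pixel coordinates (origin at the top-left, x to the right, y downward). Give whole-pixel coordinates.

Content width = 4011 − 481 − 196 = 3334 px; content height = 3575 − 499 − 441 = 2635 px.
Lower-left is one-third across and two-thirds down within the live area.
x = 481 + 1 × 3334/3 = 481 + 1111.33 ≈ 1592
y = 499 + 2 × 2635/3 = 499 + 1756.67 ≈ 2256

x = 1592 px, y = 2256 px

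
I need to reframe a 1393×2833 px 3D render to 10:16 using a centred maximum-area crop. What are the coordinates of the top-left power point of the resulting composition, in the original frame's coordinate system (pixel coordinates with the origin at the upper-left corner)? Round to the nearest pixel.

1393/2833 < 10/16, so the 10:16 crop keeps the full width 1393 and trims height to 1393 × 16/10 = 2228.80 px.
Top offset = (2833 − 2228.80)/2 = 302.10 px; left offset = 0.
Top-left is one-third across and one-third down within the crop:
x = 0.00 + 1 × 1393.00/3 ≈ 464; y = 302.10 + 1 × 2228.80/3 ≈ 1045.

(464, 1045)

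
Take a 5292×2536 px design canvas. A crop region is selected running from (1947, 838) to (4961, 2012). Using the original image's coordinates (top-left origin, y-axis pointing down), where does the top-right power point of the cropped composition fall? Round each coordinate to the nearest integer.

x = 3956 px, y = 1229 px

Crop width = 4961 − 1947 = 3014 px; one third is 1004.67 px.
Crop height = 2012 − 838 = 1174 px; one third is 391.33 px.
The top-right point is two-thirds across and one-third down within the crop:
x = 1947 + 2 × 1004.67 ≈ 3956; y = 838 + 1 × 391.33 ≈ 1229.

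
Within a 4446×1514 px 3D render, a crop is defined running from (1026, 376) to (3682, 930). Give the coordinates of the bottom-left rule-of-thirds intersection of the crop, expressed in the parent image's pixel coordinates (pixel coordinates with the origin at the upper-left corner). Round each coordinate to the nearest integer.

Crop width = 3682 − 1026 = 2656 px; one third is 885.33 px.
Crop height = 930 − 376 = 554 px; one third is 184.67 px.
The bottom-left point is one-third across and two-thirds down within the crop:
x = 1026 + 1 × 885.33 ≈ 1911; y = 376 + 2 × 184.67 ≈ 745.

x = 1911 px, y = 745 px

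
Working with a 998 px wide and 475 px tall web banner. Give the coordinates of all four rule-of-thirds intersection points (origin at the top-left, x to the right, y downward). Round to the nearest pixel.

One third of 998 is 332.67; one third of 475 is 158.33.
Vertical third lines at x = 333 and x = 665; horizontal third lines at y = 158 and y = 317.

(333, 158), (665, 158), (333, 317), (665, 317)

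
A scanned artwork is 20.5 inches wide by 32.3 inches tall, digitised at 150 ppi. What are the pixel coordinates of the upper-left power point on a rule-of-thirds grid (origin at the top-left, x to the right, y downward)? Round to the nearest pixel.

In pixels the canvas is 20.5 × 150 = 3075 wide and 32.3 × 150 = 4845 tall.
The upper-left point is one-third across and one-third down:
x = 1 × 3075/3 ≈ 1025; y = 1 × 4845/3 ≈ 1615.

x = 1025 px, y = 1615 px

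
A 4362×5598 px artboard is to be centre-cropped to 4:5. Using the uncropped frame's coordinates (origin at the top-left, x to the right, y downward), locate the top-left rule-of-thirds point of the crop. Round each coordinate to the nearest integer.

4362/5598 < 4/5, so the 4:5 crop keeps the full width 4362 and trims height to 4362 × 5/4 = 5452.50 px.
Top offset = (5598 − 5452.50)/2 = 72.75 px; left offset = 0.
Top-left is one-third across and one-third down within the crop:
x = 0.00 + 1 × 4362.00/3 ≈ 1454; y = 72.75 + 1 × 5452.50/3 ≈ 1890.

x = 1454 px, y = 1890 px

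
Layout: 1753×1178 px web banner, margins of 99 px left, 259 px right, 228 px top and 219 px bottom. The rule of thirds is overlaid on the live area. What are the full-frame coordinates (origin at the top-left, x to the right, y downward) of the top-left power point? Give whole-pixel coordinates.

(564, 472)

Content width = 1753 − 99 − 259 = 1395 px; content height = 1178 − 228 − 219 = 731 px.
Top-left is one-third across and one-third down within the live area.
x = 99 + 1 × 1395/3 = 99 + 465.00 ≈ 564
y = 228 + 1 × 731/3 = 228 + 243.67 ≈ 472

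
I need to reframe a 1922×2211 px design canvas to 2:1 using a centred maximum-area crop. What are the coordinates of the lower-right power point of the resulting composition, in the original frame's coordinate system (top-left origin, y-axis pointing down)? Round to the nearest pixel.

(1281, 1266)

1922/2211 < 2/1, so the 2:1 crop keeps the full width 1922 and trims height to 1922 × 1/2 = 961.00 px.
Top offset = (2211 − 961.00)/2 = 625.00 px; left offset = 0.
Lower-right is two-thirds across and two-thirds down within the crop:
x = 0.00 + 2 × 1922.00/3 ≈ 1281; y = 625.00 + 2 × 961.00/3 ≈ 1266.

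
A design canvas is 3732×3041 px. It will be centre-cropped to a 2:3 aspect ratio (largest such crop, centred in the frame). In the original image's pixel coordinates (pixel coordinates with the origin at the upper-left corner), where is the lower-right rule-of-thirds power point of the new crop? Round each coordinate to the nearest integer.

(2204, 2027)

3732/3041 > 2/3, so the 2:3 crop keeps the full height 3041 and trims width to 3041 × 2/3 = 2027.33 px.
Left offset = (3732 − 2027.33)/2 = 852.33 px; top offset = 0.
Lower-right is two-thirds across and two-thirds down within the crop:
x = 852.33 + 2 × 2027.33/3 ≈ 2204; y = 0.00 + 2 × 3041.00/3 ≈ 2027.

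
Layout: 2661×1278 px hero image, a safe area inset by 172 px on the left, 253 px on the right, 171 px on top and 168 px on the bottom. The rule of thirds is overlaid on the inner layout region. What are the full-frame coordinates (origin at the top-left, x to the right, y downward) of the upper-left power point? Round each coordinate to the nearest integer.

(917, 484)

Content width = 2661 − 172 − 253 = 2236 px; content height = 1278 − 171 − 168 = 939 px.
Upper-left is one-third across and one-third down within the inner layout region.
x = 172 + 1 × 2236/3 = 172 + 745.33 ≈ 917
y = 171 + 1 × 939/3 = 171 + 313.00 ≈ 484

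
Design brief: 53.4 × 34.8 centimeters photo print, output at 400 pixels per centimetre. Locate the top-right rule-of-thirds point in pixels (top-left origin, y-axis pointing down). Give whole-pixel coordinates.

x = 14240 px, y = 4640 px

In pixels the canvas is 53.4 × 400 = 21360 wide and 34.8 × 400 = 13920 tall.
The top-right point is two-thirds across and one-third down:
x = 2 × 21360/3 ≈ 14240; y = 1 × 13920/3 ≈ 4640.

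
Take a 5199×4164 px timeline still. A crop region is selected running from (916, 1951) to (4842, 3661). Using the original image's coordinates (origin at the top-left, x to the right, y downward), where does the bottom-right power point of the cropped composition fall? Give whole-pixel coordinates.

Crop width = 4842 − 916 = 3926 px; one third is 1308.67 px.
Crop height = 3661 − 1951 = 1710 px; one third is 570.00 px.
The bottom-right point is two-thirds across and two-thirds down within the crop:
x = 916 + 2 × 1308.67 ≈ 3533; y = 1951 + 2 × 570.00 ≈ 3091.

(3533, 3091)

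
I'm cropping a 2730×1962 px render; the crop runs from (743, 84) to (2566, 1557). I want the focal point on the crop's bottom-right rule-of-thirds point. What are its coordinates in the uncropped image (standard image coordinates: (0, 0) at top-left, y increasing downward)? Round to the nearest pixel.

x = 1958 px, y = 1066 px

Crop width = 2566 − 743 = 1823 px; one third is 607.67 px.
Crop height = 1557 − 84 = 1473 px; one third is 491.00 px.
The bottom-right point is two-thirds across and two-thirds down within the crop:
x = 743 + 2 × 607.67 ≈ 1958; y = 84 + 2 × 491.00 ≈ 1066.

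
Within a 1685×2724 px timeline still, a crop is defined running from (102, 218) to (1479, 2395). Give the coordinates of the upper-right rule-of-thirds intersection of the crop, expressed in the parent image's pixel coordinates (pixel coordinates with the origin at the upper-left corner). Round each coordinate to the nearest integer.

Crop width = 1479 − 102 = 1377 px; one third is 459.00 px.
Crop height = 2395 − 218 = 2177 px; one third is 725.67 px.
The upper-right point is two-thirds across and one-third down within the crop:
x = 102 + 2 × 459.00 ≈ 1020; y = 218 + 1 × 725.67 ≈ 944.

x = 1020 px, y = 944 px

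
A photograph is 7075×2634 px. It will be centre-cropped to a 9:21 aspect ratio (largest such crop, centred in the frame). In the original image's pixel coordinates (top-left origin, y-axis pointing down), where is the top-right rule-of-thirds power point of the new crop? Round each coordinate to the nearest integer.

7075/2634 > 9/21, so the 9:21 crop keeps the full height 2634 and trims width to 2634 × 9/21 = 1128.86 px.
Left offset = (7075 − 1128.86)/2 = 2973.07 px; top offset = 0.
Top-right is two-thirds across and one-third down within the crop:
x = 2973.07 + 2 × 1128.86/3 ≈ 3726; y = 0.00 + 1 × 2634.00/3 ≈ 878.

(3726, 878)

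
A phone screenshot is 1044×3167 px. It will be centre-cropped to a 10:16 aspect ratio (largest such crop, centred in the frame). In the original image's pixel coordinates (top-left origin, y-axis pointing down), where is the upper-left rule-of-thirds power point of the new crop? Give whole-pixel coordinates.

(348, 1305)

1044/3167 < 10/16, so the 10:16 crop keeps the full width 1044 and trims height to 1044 × 16/10 = 1670.40 px.
Top offset = (3167 − 1670.40)/2 = 748.30 px; left offset = 0.
Upper-left is one-third across and one-third down within the crop:
x = 0.00 + 1 × 1044.00/3 ≈ 348; y = 748.30 + 1 × 1670.40/3 ≈ 1305.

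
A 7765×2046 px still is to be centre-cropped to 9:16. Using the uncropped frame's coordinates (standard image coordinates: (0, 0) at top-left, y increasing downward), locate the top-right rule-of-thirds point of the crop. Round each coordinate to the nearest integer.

7765/2046 > 9/16, so the 9:16 crop keeps the full height 2046 and trims width to 2046 × 9/16 = 1150.88 px.
Left offset = (7765 − 1150.88)/2 = 3307.06 px; top offset = 0.
Top-right is two-thirds across and one-third down within the crop:
x = 3307.06 + 2 × 1150.88/3 ≈ 4074; y = 0.00 + 1 × 2046.00/3 ≈ 682.

x = 4074 px, y = 682 px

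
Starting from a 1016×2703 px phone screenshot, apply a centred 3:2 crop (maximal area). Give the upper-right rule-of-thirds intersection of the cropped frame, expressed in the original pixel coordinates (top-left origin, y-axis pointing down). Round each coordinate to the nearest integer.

(677, 1239)

1016/2703 < 3/2, so the 3:2 crop keeps the full width 1016 and trims height to 1016 × 2/3 = 677.33 px.
Top offset = (2703 − 677.33)/2 = 1012.83 px; left offset = 0.
Upper-right is two-thirds across and one-third down within the crop:
x = 0.00 + 2 × 1016.00/3 ≈ 677; y = 1012.83 + 1 × 677.33/3 ≈ 1239.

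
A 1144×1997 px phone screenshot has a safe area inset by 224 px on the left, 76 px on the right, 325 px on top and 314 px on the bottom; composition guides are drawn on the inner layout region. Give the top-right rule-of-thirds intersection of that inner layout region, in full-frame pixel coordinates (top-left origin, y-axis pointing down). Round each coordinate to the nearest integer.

Content width = 1144 − 224 − 76 = 844 px; content height = 1997 − 325 − 314 = 1358 px.
Top-right is two-thirds across and one-third down within the inner layout region.
x = 224 + 2 × 844/3 = 224 + 562.67 ≈ 787
y = 325 + 1 × 1358/3 = 325 + 452.67 ≈ 778

(787, 778)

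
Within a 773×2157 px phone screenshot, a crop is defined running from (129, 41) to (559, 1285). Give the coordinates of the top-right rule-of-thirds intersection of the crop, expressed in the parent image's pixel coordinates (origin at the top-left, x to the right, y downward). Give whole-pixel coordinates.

(416, 456)

Crop width = 559 − 129 = 430 px; one third is 143.33 px.
Crop height = 1285 − 41 = 1244 px; one third is 414.67 px.
The top-right point is two-thirds across and one-third down within the crop:
x = 129 + 2 × 143.33 ≈ 416; y = 41 + 1 × 414.67 ≈ 456.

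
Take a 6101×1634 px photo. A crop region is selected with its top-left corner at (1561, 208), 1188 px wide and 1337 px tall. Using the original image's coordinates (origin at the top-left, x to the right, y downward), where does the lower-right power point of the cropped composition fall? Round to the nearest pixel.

x = 2353 px, y = 1099 px

One third of the crop width 1188 is 396.00 px.
One third of the crop height 1337 is 445.67 px.
The lower-right point is two-thirds across and two-thirds down within the crop:
x = 1561 + 2 × 396.00 ≈ 2353; y = 208 + 2 × 445.67 ≈ 1099.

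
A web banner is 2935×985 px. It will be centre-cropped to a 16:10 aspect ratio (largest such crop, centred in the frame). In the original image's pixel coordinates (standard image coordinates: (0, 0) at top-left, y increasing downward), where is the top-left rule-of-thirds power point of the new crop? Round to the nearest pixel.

x = 1205 px, y = 328 px

2935/985 > 16/10, so the 16:10 crop keeps the full height 985 and trims width to 985 × 16/10 = 1576.00 px.
Left offset = (2935 − 1576.00)/2 = 679.50 px; top offset = 0.
Top-left is one-third across and one-third down within the crop:
x = 679.50 + 1 × 1576.00/3 ≈ 1205; y = 0.00 + 1 × 985.00/3 ≈ 328.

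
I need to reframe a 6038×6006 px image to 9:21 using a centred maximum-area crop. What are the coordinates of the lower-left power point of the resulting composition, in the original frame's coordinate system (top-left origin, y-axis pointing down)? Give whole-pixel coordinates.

x = 2590 px, y = 4004 px

6038/6006 > 9/21, so the 9:21 crop keeps the full height 6006 and trims width to 6006 × 9/21 = 2574.00 px.
Left offset = (6038 − 2574.00)/2 = 1732.00 px; top offset = 0.
Lower-left is one-third across and two-thirds down within the crop:
x = 1732.00 + 1 × 2574.00/3 ≈ 2590; y = 0.00 + 2 × 6006.00/3 ≈ 4004.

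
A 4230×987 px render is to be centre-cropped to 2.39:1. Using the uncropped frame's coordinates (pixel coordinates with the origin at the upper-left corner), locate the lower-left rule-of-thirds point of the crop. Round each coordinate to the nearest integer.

4230/987 > 2.39/1, so the 2.39:1 crop keeps the full height 987 and trims width to 987 × 2.39/1 = 2358.93 px.
Left offset = (4230 − 2358.93)/2 = 935.53 px; top offset = 0.
Lower-left is one-third across and two-thirds down within the crop:
x = 935.53 + 1 × 2358.93/3 ≈ 1722; y = 0.00 + 2 × 987.00/3 ≈ 658.

x = 1722 px, y = 658 px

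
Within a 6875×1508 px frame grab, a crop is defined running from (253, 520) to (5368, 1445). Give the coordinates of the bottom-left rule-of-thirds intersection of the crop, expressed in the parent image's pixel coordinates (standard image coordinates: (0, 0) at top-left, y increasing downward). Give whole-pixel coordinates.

Crop width = 5368 − 253 = 5115 px; one third is 1705.00 px.
Crop height = 1445 − 520 = 925 px; one third is 308.33 px.
The bottom-left point is one-third across and two-thirds down within the crop:
x = 253 + 1 × 1705.00 ≈ 1958; y = 520 + 2 × 308.33 ≈ 1137.

x = 1958 px, y = 1137 px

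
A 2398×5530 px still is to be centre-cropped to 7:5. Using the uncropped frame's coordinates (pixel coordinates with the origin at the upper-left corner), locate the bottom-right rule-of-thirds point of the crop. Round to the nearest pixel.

2398/5530 < 7/5, so the 7:5 crop keeps the full width 2398 and trims height to 2398 × 5/7 = 1712.86 px.
Top offset = (5530 − 1712.86)/2 = 1908.57 px; left offset = 0.
Bottom-right is two-thirds across and two-thirds down within the crop:
x = 0.00 + 2 × 2398.00/3 ≈ 1599; y = 1908.57 + 2 × 1712.86/3 ≈ 3050.

(1599, 3050)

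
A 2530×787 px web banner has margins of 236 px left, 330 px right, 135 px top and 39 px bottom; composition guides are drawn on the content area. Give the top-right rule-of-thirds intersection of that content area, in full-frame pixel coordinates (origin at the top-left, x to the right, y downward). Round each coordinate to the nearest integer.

(1545, 339)

Content width = 2530 − 236 − 330 = 1964 px; content height = 787 − 135 − 39 = 613 px.
Top-right is two-thirds across and one-third down within the content area.
x = 236 + 2 × 1964/3 = 236 + 1309.33 ≈ 1545
y = 135 + 1 × 613/3 = 135 + 204.33 ≈ 339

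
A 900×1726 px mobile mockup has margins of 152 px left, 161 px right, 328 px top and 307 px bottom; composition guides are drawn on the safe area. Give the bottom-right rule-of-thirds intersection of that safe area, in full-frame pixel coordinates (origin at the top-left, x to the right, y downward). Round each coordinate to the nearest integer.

Content width = 900 − 152 − 161 = 587 px; content height = 1726 − 328 − 307 = 1091 px.
Bottom-right is two-thirds across and two-thirds down within the safe area.
x = 152 + 2 × 587/3 = 152 + 391.33 ≈ 543
y = 328 + 2 × 1091/3 = 328 + 727.33 ≈ 1055

x = 543 px, y = 1055 px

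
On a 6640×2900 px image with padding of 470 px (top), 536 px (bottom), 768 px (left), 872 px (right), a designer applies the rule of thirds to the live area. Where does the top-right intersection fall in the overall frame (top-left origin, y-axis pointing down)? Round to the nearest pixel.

(4101, 1101)

Content width = 6640 − 768 − 872 = 5000 px; content height = 2900 − 470 − 536 = 1894 px.
Top-right is two-thirds across and one-third down within the live area.
x = 768 + 2 × 5000/3 = 768 + 3333.33 ≈ 4101
y = 470 + 1 × 1894/3 = 470 + 631.33 ≈ 1101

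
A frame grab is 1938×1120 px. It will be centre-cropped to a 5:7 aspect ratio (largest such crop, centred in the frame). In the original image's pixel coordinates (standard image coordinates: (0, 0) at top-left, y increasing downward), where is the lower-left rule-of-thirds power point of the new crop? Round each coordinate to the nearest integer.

x = 836 px, y = 747 px

1938/1120 > 5/7, so the 5:7 crop keeps the full height 1120 and trims width to 1120 × 5/7 = 800.00 px.
Left offset = (1938 − 800.00)/2 = 569.00 px; top offset = 0.
Lower-left is one-third across and two-thirds down within the crop:
x = 569.00 + 1 × 800.00/3 ≈ 836; y = 0.00 + 2 × 1120.00/3 ≈ 747.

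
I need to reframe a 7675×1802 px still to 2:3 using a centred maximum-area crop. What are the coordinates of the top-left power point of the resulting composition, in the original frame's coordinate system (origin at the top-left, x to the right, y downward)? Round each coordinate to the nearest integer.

7675/1802 > 2/3, so the 2:3 crop keeps the full height 1802 and trims width to 1802 × 2/3 = 1201.33 px.
Left offset = (7675 − 1201.33)/2 = 3236.83 px; top offset = 0.
Top-left is one-third across and one-third down within the crop:
x = 3236.83 + 1 × 1201.33/3 ≈ 3637; y = 0.00 + 1 × 1802.00/3 ≈ 601.

x = 3637 px, y = 601 px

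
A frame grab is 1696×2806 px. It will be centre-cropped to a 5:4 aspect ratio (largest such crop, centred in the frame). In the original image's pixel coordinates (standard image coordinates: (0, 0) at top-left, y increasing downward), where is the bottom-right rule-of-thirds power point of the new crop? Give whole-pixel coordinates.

x = 1131 px, y = 1629 px

1696/2806 < 5/4, so the 5:4 crop keeps the full width 1696 and trims height to 1696 × 4/5 = 1356.80 px.
Top offset = (2806 − 1356.80)/2 = 724.60 px; left offset = 0.
Bottom-right is two-thirds across and two-thirds down within the crop:
x = 0.00 + 2 × 1696.00/3 ≈ 1131; y = 724.60 + 2 × 1356.80/3 ≈ 1629.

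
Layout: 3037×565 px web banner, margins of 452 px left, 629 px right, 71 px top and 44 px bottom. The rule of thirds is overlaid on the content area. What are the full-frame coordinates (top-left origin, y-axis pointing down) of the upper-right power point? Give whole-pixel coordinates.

x = 1756 px, y = 221 px

Content width = 3037 − 452 − 629 = 1956 px; content height = 565 − 71 − 44 = 450 px.
Upper-right is two-thirds across and one-third down within the content area.
x = 452 + 2 × 1956/3 = 452 + 1304.00 ≈ 1756
y = 71 + 1 × 450/3 = 71 + 150.00 ≈ 221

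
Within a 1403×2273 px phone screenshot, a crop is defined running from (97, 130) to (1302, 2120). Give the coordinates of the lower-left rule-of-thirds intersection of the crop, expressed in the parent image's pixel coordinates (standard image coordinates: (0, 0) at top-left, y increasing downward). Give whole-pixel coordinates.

Crop width = 1302 − 97 = 1205 px; one third is 401.67 px.
Crop height = 2120 − 130 = 1990 px; one third is 663.33 px.
The lower-left point is one-third across and two-thirds down within the crop:
x = 97 + 1 × 401.67 ≈ 499; y = 130 + 2 × 663.33 ≈ 1457.

x = 499 px, y = 1457 px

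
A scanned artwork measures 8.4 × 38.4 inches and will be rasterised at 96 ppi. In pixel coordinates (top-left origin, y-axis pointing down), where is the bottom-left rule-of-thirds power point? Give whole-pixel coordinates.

(269, 2458)

In pixels the canvas is 8.4 × 96 = 806.4 wide and 38.4 × 96 = 3686.4 tall.
The bottom-left point is one-third across and two-thirds down:
x = 1 × 806.4/3 ≈ 269; y = 2 × 3686.4/3 ≈ 2458.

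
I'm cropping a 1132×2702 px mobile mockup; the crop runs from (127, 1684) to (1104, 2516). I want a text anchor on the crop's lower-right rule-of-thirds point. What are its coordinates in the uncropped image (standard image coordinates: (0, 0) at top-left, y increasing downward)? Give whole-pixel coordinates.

Crop width = 1104 − 127 = 977 px; one third is 325.67 px.
Crop height = 2516 − 1684 = 832 px; one third is 277.33 px.
The lower-right point is two-thirds across and two-thirds down within the crop:
x = 127 + 2 × 325.67 ≈ 778; y = 1684 + 2 × 277.33 ≈ 2239.

x = 778 px, y = 2239 px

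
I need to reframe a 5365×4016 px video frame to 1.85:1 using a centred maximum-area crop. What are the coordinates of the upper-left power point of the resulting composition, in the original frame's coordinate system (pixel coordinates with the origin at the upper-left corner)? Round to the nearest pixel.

x = 1788 px, y = 1525 px

5365/4016 < 1.85/1, so the 1.85:1 crop keeps the full width 5365 and trims height to 5365 × 1/1.85 = 2900.00 px.
Top offset = (4016 − 2900.00)/2 = 558.00 px; left offset = 0.
Upper-left is one-third across and one-third down within the crop:
x = 0.00 + 1 × 5365.00/3 ≈ 1788; y = 558.00 + 1 × 2900.00/3 ≈ 1525.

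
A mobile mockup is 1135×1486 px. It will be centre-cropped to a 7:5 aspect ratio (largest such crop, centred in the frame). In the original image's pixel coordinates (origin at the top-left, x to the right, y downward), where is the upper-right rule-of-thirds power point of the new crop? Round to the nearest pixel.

(757, 608)

1135/1486 < 7/5, so the 7:5 crop keeps the full width 1135 and trims height to 1135 × 5/7 = 810.71 px.
Top offset = (1486 − 810.71)/2 = 337.64 px; left offset = 0.
Upper-right is two-thirds across and one-third down within the crop:
x = 0.00 + 2 × 1135.00/3 ≈ 757; y = 337.64 + 1 × 810.71/3 ≈ 608.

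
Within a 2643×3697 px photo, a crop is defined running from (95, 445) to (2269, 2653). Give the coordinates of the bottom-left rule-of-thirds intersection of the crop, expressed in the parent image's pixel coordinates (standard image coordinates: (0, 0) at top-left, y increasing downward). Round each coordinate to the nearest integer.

Crop width = 2269 − 95 = 2174 px; one third is 724.67 px.
Crop height = 2653 − 445 = 2208 px; one third is 736.00 px.
The bottom-left point is one-third across and two-thirds down within the crop:
x = 95 + 1 × 724.67 ≈ 820; y = 445 + 2 × 736.00 ≈ 1917.

(820, 1917)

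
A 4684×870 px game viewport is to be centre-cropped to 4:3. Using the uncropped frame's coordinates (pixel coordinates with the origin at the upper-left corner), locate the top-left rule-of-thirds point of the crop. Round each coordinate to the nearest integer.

4684/870 > 4/3, so the 4:3 crop keeps the full height 870 and trims width to 870 × 4/3 = 1160.00 px.
Left offset = (4684 − 1160.00)/2 = 1762.00 px; top offset = 0.
Top-left is one-third across and one-third down within the crop:
x = 1762.00 + 1 × 1160.00/3 ≈ 2149; y = 0.00 + 1 × 870.00/3 ≈ 290.

x = 2149 px, y = 290 px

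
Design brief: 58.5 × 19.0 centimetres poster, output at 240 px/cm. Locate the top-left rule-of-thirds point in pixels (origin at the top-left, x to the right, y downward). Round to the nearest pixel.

In pixels the canvas is 58.5 × 240 = 14040 wide and 19.0 × 240 = 4560 tall.
The top-left point is one-third across and one-third down:
x = 1 × 14040/3 ≈ 4680; y = 1 × 4560/3 ≈ 1520.

(4680, 1520)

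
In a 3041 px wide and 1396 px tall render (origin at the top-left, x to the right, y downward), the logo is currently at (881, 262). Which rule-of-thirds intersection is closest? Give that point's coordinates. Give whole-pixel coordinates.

Third lines: x ∈ {1014, 2027}, y ∈ {465, 931}.
881 is closer to x = 1014; 262 is closer to y = 465.
So the nearest intersection is the upper-left power point.

(1014, 465)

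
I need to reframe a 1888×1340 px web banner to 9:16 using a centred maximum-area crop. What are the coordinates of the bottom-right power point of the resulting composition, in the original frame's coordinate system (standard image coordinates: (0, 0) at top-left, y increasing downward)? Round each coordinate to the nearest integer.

1888/1340 > 9/16, so the 9:16 crop keeps the full height 1340 and trims width to 1340 × 9/16 = 753.75 px.
Left offset = (1888 − 753.75)/2 = 567.12 px; top offset = 0.
Bottom-right is two-thirds across and two-thirds down within the crop:
x = 567.12 + 2 × 753.75/3 ≈ 1070; y = 0.00 + 2 × 1340.00/3 ≈ 893.

(1070, 893)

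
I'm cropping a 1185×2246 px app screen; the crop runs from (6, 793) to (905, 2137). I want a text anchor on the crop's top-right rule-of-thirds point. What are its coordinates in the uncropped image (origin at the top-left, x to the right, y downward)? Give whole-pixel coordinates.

(605, 1241)

Crop width = 905 − 6 = 899 px; one third is 299.67 px.
Crop height = 2137 − 793 = 1344 px; one third is 448.00 px.
The top-right point is two-thirds across and one-third down within the crop:
x = 6 + 2 × 299.67 ≈ 605; y = 793 + 1 × 448.00 ≈ 1241.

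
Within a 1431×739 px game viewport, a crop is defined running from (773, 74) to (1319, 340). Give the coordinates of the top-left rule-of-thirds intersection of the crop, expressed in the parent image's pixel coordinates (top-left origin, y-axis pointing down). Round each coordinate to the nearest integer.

Crop width = 1319 − 773 = 546 px; one third is 182.00 px.
Crop height = 340 − 74 = 266 px; one third is 88.67 px.
The top-left point is one-third across and one-third down within the crop:
x = 773 + 1 × 182.00 ≈ 955; y = 74 + 1 × 88.67 ≈ 163.

x = 955 px, y = 163 px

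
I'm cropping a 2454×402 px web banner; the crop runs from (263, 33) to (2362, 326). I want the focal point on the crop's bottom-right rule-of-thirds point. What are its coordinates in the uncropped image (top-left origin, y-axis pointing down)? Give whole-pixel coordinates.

(1662, 228)

Crop width = 2362 − 263 = 2099 px; one third is 699.67 px.
Crop height = 326 − 33 = 293 px; one third is 97.67 px.
The bottom-right point is two-thirds across and two-thirds down within the crop:
x = 263 + 2 × 699.67 ≈ 1662; y = 33 + 2 × 97.67 ≈ 228.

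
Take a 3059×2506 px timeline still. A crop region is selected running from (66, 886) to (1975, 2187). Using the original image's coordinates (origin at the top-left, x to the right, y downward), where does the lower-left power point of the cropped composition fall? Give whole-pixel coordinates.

x = 702 px, y = 1753 px

Crop width = 1975 − 66 = 1909 px; one third is 636.33 px.
Crop height = 2187 − 886 = 1301 px; one third is 433.67 px.
The lower-left point is one-third across and two-thirds down within the crop:
x = 66 + 1 × 636.33 ≈ 702; y = 886 + 2 × 433.67 ≈ 1753.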